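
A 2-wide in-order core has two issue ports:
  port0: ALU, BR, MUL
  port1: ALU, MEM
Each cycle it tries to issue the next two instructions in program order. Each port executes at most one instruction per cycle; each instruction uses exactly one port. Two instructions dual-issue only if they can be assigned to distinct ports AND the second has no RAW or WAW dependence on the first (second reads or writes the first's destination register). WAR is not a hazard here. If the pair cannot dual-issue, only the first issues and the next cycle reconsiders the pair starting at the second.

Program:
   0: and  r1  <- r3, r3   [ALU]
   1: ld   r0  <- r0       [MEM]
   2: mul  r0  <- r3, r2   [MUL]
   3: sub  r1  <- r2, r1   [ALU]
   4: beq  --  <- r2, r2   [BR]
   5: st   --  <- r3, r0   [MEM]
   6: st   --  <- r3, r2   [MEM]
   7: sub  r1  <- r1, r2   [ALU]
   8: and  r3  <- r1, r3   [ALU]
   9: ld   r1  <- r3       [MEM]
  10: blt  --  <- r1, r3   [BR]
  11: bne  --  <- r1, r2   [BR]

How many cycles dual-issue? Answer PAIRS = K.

PAIRS = 4

[0] i0,i1  and/ld  -- dual
[1] i2,i3  mul/sub  -- dual
[2] i4,i5  beq/st  -- dual
[3] i6,i7  st/sub  -- dual
[4] i8  and  -- RAW r3
[5] i9  ld  -- RAW r1
[6] i10  blt  -- no-port BR/BR
[7] i11  bne  -- tail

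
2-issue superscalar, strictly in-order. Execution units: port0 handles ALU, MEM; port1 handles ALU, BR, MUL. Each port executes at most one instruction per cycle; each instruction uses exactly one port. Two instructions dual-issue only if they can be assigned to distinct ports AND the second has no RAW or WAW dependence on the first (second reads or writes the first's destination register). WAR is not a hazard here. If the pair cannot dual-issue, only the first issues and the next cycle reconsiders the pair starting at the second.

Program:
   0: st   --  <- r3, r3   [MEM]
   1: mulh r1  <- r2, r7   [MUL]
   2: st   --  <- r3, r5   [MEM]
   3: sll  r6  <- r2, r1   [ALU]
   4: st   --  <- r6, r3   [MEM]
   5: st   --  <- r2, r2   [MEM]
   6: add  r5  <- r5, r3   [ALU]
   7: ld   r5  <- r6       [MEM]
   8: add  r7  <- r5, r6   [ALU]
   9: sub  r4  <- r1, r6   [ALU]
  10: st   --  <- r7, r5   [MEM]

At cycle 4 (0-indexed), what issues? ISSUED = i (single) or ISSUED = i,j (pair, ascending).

ISSUED = 7

#0 head=0: st.MEM/mulh.MUL i0&i1 2-wide
#1 head=2: st.MEM/sll.ALU i2&i3 2-wide
#2 head=4: st.MEM i4 no-port MEM/MEM
#3 head=5: st.MEM/add.ALU i5&i6 2-wide
#4 head=7: ld.MEM i7 RAW r5
#5 head=8: add.ALU/sub.ALU i8&i9 2-wide
#6 head=10: st.MEM i10 tail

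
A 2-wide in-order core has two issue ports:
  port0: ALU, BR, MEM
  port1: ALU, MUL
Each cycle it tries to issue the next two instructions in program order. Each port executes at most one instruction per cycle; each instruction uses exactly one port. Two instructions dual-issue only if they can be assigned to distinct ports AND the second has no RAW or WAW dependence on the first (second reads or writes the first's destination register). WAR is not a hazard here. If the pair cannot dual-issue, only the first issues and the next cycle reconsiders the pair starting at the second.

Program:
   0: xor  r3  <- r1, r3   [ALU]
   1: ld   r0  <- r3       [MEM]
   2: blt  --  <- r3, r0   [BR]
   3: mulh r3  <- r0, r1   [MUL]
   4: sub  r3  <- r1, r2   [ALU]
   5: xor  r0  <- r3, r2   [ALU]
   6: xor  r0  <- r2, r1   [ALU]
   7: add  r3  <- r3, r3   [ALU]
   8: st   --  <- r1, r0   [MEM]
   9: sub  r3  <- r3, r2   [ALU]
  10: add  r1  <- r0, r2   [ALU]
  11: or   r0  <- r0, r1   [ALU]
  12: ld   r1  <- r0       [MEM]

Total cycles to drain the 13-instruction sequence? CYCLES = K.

CYCLES = 10

  cy0 -> i0 (xor.ALU) RAW r3
  cy1 -> i1 (ld.MEM) no-port MEM/BR
  cy2 -> i2/i3 (blt.BR+mulh.MUL) pair
  cy3 -> i4 (sub.ALU) RAW r3
  cy4 -> i5 (xor.ALU) WAW r0
  cy5 -> i6/i7 (xor.ALU+add.ALU) pair
  cy6 -> i8/i9 (st.MEM+sub.ALU) pair
  cy7 -> i10 (add.ALU) RAW r1
  cy8 -> i11 (or.ALU) RAW r0
  cy9 -> i12 (ld.MEM) tail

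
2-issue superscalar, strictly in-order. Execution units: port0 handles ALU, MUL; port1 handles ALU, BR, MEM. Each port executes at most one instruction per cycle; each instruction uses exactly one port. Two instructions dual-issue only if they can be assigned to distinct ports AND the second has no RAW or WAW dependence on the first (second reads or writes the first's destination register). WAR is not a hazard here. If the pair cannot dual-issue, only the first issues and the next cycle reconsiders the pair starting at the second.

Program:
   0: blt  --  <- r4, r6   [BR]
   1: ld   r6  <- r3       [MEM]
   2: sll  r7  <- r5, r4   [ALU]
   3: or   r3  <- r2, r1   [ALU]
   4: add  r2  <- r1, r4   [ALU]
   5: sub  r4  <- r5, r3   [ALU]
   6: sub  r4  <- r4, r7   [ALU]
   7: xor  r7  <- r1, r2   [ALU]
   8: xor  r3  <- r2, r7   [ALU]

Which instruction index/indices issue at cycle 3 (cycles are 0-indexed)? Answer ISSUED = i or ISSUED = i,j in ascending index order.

ISSUED = 5

#0 head=0: blt.BR i0 no-port BR/MEM
#1 head=1: ld.MEM sll.ALU i1+i2 dual
#2 head=3: or.ALU add.ALU i3+i4 dual
#3 head=5: sub.ALU i5 RAW+WAW r4
#4 head=6: sub.ALU xor.ALU i6+i7 dual
#5 head=8: xor.ALU i8 tail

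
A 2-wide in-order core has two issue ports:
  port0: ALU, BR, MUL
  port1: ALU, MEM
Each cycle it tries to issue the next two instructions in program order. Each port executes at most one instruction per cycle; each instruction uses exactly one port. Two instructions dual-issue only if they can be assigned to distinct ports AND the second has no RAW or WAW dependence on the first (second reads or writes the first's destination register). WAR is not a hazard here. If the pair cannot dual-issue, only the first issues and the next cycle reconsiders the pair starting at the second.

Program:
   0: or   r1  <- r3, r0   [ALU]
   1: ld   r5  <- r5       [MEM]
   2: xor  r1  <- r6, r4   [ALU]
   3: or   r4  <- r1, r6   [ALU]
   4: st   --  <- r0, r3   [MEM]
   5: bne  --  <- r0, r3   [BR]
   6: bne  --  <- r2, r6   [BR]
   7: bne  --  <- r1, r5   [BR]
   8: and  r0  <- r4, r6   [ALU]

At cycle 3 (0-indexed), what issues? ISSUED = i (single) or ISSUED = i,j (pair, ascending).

  cy0 -> i0,i1 (or.ALU ld.MEM) dual
  cy1 -> i2 (xor.ALU) RAW r1
  cy2 -> i3,i4 (or.ALU st.MEM) dual
  cy3 -> i5 (bne.BR) no-port BR/BR
  cy4 -> i6 (bne.BR) no-port BR/BR
  cy5 -> i7,i8 (bne.BR and.ALU) dual

ISSUED = 5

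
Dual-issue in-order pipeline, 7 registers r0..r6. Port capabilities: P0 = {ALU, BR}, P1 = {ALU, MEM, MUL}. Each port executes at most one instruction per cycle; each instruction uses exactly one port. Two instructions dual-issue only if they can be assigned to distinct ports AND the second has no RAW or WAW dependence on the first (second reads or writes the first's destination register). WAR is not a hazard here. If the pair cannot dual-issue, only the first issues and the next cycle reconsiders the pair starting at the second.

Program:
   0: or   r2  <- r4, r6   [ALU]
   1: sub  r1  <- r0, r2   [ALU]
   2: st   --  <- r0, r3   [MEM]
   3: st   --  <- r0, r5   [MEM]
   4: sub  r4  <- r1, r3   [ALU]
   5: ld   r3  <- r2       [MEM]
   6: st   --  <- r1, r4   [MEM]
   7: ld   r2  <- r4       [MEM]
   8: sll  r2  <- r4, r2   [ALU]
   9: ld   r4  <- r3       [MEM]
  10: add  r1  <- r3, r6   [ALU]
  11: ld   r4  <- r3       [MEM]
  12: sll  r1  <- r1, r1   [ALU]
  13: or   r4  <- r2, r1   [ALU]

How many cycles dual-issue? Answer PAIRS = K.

PAIRS = 4

[0] i0  or  -- RAW r2
[1] i1+i2  sub+st  -- pair
[2] i3+i4  st+sub  -- pair
[3] i5  ld  -- no-port MEM/MEM
[4] i6  st  -- no-port MEM/MEM
[5] i7  ld  -- RAW+WAW r2
[6] i8+i9  sll+ld  -- pair
[7] i10+i11  add+ld  -- pair
[8] i12  sll  -- RAW r1
[9] i13  or  -- tail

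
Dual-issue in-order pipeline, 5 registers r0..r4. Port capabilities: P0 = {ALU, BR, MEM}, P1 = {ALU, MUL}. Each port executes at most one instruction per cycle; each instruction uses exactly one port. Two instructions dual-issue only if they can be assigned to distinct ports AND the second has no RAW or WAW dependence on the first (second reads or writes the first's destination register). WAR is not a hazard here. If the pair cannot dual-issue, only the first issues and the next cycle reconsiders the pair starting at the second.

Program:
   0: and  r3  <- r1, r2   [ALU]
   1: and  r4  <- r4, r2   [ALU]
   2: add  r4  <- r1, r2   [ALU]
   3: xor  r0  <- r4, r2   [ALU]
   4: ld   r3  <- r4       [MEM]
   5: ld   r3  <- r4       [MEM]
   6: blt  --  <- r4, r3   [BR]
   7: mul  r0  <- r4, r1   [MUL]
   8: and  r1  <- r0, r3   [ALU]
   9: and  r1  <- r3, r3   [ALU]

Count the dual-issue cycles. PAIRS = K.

PAIRS = 3

[0] i0/i1  and.ALU+and.ALU  -- pair
[1] i2  add.ALU  -- RAW r4
[2] i3/i4  xor.ALU+ld.MEM  -- pair
[3] i5  ld.MEM  -- no-port MEM/BR
[4] i6/i7  blt.BR+mul.MUL  -- pair
[5] i8  and.ALU  -- WAW r1
[6] i9  and.ALU  -- tail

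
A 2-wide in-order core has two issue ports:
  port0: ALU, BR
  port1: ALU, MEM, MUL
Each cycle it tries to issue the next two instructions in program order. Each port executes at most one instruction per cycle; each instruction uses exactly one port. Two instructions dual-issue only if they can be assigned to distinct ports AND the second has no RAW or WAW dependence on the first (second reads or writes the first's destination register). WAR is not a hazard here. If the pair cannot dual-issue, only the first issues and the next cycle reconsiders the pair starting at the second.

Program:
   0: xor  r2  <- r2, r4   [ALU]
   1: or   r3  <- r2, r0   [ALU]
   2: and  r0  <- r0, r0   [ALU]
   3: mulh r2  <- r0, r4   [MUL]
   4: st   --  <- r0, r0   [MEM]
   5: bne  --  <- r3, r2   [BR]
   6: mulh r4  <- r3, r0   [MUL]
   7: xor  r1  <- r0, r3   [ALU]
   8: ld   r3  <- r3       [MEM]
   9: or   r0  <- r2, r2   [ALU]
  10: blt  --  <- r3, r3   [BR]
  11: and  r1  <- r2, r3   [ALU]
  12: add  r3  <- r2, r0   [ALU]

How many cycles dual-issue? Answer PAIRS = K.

PAIRS = 5

#0 head=0: xor.ALU i0 RAW r2
#1 head=1: or.ALU/and.ALU i1,i2 2-wide
#2 head=3: mulh.MUL i3 no-port MUL/MEM
#3 head=4: st.MEM/bne.BR i4,i5 2-wide
#4 head=6: mulh.MUL/xor.ALU i6,i7 2-wide
#5 head=8: ld.MEM/or.ALU i8,i9 2-wide
#6 head=10: blt.BR/and.ALU i10,i11 2-wide
#7 head=12: add.ALU i12 tail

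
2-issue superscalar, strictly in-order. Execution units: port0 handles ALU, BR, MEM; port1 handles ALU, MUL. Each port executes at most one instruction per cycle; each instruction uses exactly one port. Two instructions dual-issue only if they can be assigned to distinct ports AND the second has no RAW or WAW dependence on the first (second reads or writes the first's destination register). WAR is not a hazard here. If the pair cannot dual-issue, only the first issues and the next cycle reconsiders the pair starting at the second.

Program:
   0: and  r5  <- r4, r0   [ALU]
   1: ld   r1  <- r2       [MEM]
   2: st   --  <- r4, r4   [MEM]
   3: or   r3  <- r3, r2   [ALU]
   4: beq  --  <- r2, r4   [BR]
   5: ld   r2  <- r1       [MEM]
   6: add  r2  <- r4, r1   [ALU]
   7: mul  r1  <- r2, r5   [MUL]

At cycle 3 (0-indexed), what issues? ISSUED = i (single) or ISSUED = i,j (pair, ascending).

ISSUED = 5

c0: i0/i1 and.ALU/ld.MEM  pair
c1: i2/i3 st.MEM/or.ALU  pair
c2: i4 beq.BR  no-port BR/MEM
c3: i5 ld.MEM  WAW r2
c4: i6 add.ALU  RAW r2
c5: i7 mul.MUL  tail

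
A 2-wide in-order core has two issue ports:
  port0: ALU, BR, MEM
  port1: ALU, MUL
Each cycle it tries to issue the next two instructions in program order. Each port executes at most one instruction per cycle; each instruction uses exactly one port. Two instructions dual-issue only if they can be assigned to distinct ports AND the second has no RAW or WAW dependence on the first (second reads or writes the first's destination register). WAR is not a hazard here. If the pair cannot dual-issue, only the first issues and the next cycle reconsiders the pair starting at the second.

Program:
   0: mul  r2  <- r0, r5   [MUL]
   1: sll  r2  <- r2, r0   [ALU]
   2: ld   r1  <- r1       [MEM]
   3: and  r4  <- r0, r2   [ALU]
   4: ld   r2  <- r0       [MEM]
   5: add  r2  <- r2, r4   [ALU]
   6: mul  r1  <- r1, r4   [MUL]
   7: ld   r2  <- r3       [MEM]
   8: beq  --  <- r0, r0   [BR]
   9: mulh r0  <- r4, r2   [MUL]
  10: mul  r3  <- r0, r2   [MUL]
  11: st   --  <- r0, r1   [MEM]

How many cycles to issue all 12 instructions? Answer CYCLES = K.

#0 head=0: mul.MUL i0 RAW+WAW r2
#1 head=1: sll.ALU+ld.MEM i1&i2 2-wide
#2 head=3: and.ALU+ld.MEM i3&i4 2-wide
#3 head=5: add.ALU+mul.MUL i5&i6 2-wide
#4 head=7: ld.MEM i7 no-port MEM/BR
#5 head=8: beq.BR+mulh.MUL i8&i9 2-wide
#6 head=10: mul.MUL+st.MEM i10&i11 2-wide

CYCLES = 7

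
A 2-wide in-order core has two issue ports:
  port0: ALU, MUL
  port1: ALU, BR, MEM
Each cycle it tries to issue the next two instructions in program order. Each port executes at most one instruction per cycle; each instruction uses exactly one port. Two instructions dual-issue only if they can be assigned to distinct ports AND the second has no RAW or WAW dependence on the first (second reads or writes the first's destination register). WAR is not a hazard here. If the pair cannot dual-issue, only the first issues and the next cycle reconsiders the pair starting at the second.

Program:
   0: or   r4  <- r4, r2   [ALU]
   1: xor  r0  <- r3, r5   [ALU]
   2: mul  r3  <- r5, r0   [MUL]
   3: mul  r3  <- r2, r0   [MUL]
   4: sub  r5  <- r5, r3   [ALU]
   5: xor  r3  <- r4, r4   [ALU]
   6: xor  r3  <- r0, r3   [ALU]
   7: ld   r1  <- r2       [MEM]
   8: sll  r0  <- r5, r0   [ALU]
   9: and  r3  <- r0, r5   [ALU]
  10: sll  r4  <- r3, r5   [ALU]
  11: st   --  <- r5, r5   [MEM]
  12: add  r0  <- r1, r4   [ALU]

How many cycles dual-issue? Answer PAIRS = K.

t=0 i0,i1:or.ALU xor.ALU ; pair
t=1 i2:mul.MUL ; no-port MUL/MUL
t=2 i3:mul.MUL ; RAW r3
t=3 i4,i5:sub.ALU xor.ALU ; pair
t=4 i6,i7:xor.ALU ld.MEM ; pair
t=5 i8:sll.ALU ; RAW r0
t=6 i9:and.ALU ; RAW r3
t=7 i10,i11:sll.ALU st.MEM ; pair
t=8 i12:add.ALU ; tail

PAIRS = 4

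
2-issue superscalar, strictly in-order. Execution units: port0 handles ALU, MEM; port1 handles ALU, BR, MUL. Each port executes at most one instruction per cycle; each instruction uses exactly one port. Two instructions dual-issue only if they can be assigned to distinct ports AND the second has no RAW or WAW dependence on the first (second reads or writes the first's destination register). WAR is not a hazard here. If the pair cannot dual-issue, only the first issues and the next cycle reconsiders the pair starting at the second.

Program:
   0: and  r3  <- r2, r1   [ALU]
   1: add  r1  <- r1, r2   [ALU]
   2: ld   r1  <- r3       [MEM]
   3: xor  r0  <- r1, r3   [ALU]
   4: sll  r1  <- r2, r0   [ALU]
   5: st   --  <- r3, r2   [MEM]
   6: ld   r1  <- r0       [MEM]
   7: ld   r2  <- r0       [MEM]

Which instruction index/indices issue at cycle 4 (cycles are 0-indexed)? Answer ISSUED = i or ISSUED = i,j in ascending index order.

ISSUED = 6

  cy0 -> i0/i1 (and/add) 2-wide
  cy1 -> i2 (ld) RAW r1
  cy2 -> i3 (xor) RAW r0
  cy3 -> i4/i5 (sll/st) 2-wide
  cy4 -> i6 (ld) no-port MEM/MEM
  cy5 -> i7 (ld) tail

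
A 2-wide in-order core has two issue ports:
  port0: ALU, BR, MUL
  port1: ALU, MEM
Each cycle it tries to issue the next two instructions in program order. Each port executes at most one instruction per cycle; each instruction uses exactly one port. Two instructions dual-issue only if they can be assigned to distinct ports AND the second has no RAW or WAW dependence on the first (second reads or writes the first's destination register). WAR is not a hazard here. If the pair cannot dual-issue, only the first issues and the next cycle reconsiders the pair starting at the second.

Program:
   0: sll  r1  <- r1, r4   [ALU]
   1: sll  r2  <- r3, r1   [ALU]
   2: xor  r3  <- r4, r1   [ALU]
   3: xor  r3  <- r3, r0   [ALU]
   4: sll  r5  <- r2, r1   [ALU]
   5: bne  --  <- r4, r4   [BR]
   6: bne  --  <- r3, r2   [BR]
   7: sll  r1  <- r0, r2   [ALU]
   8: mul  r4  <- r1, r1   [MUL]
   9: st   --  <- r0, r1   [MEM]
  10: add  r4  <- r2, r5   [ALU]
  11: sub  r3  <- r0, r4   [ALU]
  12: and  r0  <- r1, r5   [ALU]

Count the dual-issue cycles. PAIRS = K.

PAIRS = 5

[0] i0  sll.ALU  -- RAW r1
[1] i1,i2  sll.ALU xor.ALU  -- 2-wide
[2] i3,i4  xor.ALU sll.ALU  -- 2-wide
[3] i5  bne.BR  -- no-port BR/BR
[4] i6,i7  bne.BR sll.ALU  -- 2-wide
[5] i8,i9  mul.MUL st.MEM  -- 2-wide
[6] i10  add.ALU  -- RAW r4
[7] i11,i12  sub.ALU and.ALU  -- 2-wide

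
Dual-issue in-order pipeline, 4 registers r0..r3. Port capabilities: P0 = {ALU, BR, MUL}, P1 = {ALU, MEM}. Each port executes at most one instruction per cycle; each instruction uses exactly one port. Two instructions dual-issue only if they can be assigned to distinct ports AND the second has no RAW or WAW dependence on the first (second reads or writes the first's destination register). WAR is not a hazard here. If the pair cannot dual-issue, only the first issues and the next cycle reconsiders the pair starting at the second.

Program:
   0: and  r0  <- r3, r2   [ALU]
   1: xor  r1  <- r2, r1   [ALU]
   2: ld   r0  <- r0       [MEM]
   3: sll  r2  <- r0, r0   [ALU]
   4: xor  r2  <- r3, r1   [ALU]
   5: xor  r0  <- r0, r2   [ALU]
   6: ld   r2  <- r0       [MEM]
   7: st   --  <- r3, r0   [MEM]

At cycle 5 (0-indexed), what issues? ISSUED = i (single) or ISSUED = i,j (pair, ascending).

ISSUED = 6

  cy0 -> i0+i1 (and;xor) dual
  cy1 -> i2 (ld) RAW r0
  cy2 -> i3 (sll) WAW r2
  cy3 -> i4 (xor) RAW r2
  cy4 -> i5 (xor) RAW r0
  cy5 -> i6 (ld) no-port MEM/MEM
  cy6 -> i7 (st) tail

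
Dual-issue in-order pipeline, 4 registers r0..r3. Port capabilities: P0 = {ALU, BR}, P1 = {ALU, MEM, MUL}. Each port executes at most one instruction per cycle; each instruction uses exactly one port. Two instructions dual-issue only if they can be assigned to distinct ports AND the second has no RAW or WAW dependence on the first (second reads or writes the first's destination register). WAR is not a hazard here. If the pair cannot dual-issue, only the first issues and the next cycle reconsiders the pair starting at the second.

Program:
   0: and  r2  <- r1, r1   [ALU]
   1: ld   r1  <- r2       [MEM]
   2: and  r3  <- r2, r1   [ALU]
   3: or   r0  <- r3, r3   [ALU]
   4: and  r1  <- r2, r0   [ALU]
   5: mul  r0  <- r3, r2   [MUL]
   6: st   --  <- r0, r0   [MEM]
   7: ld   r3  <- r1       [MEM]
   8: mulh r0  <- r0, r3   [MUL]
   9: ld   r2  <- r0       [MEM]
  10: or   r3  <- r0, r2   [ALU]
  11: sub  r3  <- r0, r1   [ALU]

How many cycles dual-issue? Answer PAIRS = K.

#0 head=0: and.ALU i0 RAW r2
#1 head=1: ld.MEM i1 RAW r1
#2 head=2: and.ALU i2 RAW r3
#3 head=3: or.ALU i3 RAW r0
#4 head=4: and.ALU+mul.MUL i4&i5 dual
#5 head=6: st.MEM i6 no-port MEM/MEM
#6 head=7: ld.MEM i7 no-port MEM/MUL
#7 head=8: mulh.MUL i8 no-port MUL/MEM
#8 head=9: ld.MEM i9 RAW r2
#9 head=10: or.ALU i10 WAW r3
#10 head=11: sub.ALU i11 tail

PAIRS = 1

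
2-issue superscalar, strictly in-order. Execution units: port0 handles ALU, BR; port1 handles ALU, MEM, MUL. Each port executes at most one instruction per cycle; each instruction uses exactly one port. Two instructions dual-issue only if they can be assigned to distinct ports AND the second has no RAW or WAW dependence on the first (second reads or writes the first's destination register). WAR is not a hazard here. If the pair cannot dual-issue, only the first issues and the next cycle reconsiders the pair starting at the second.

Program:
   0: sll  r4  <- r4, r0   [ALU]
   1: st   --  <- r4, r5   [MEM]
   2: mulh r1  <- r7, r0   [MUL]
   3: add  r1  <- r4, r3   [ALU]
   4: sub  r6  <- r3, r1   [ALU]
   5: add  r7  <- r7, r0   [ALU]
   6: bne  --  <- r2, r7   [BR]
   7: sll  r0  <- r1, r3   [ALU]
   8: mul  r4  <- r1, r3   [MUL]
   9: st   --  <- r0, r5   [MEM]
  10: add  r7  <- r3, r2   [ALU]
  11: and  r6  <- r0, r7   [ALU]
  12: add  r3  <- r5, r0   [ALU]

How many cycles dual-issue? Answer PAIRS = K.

0. sll @i0  | RAW r4
1. st @i1  | no-port MEM/MUL
2. mulh @i2  | WAW r1
3. add @i3  | RAW r1
4. sub+add @i4&i5  | dual
5. bne+sll @i6&i7  | dual
6. mul @i8  | no-port MUL/MEM
7. st+add @i9&i10  | dual
8. and+add @i11&i12  | dual

PAIRS = 4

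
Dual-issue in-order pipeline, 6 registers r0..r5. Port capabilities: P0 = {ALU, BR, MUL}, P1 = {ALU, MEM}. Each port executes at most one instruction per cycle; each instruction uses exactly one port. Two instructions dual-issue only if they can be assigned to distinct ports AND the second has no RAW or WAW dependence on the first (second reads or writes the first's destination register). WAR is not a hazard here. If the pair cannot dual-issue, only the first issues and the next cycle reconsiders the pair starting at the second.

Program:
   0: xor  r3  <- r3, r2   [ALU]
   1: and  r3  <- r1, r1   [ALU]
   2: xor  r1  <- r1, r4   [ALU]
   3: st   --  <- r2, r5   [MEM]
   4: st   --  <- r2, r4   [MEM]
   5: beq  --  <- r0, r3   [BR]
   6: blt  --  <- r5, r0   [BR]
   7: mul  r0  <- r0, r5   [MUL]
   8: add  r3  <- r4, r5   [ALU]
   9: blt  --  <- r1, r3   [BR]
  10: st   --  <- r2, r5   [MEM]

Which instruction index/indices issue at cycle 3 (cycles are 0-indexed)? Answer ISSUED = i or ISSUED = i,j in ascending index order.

ISSUED = 4,5

#0 head=0: xor i0 WAW r3
#1 head=1: and xor i1&i2 dual
#2 head=3: st i3 no-port MEM/MEM
#3 head=4: st beq i4&i5 dual
#4 head=6: blt i6 no-port BR/MUL
#5 head=7: mul add i7&i8 dual
#6 head=9: blt st i9&i10 dual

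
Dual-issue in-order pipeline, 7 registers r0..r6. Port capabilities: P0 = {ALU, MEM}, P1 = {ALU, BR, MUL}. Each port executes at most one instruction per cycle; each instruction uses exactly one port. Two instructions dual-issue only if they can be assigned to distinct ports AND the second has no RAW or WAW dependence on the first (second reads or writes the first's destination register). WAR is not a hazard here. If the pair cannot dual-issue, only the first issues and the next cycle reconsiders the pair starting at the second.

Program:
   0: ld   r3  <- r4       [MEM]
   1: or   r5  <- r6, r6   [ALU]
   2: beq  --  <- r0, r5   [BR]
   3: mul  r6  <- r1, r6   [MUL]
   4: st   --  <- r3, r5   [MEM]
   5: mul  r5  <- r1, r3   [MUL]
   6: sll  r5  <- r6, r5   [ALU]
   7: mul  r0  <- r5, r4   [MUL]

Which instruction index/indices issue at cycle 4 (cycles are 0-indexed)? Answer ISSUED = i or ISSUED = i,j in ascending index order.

ISSUED = 6

0. ld/or @i0/i1  | dual
1. beq @i2  | no-port BR/MUL
2. mul/st @i3/i4  | dual
3. mul @i5  | RAW+WAW r5
4. sll @i6  | RAW r5
5. mul @i7  | tail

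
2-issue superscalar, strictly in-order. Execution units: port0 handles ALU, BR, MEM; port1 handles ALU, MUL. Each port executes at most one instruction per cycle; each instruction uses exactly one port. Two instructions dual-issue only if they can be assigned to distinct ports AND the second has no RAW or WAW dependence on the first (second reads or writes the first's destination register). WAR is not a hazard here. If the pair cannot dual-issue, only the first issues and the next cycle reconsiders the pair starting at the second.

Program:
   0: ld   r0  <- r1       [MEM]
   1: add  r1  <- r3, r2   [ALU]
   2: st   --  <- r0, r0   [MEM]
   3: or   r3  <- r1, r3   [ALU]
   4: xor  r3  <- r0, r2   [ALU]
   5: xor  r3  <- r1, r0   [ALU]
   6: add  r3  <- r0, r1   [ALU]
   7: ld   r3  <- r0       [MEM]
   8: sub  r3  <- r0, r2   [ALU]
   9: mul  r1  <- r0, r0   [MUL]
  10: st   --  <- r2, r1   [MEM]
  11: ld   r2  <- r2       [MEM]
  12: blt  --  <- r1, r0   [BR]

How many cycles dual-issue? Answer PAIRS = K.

0. ld+add @i0&i1  | pair
1. st+or @i2&i3  | pair
2. xor @i4  | WAW r3
3. xor @i5  | WAW r3
4. add @i6  | WAW r3
5. ld @i7  | WAW r3
6. sub+mul @i8&i9  | pair
7. st @i10  | no-port MEM/MEM
8. ld @i11  | no-port MEM/BR
9. blt @i12  | tail

PAIRS = 3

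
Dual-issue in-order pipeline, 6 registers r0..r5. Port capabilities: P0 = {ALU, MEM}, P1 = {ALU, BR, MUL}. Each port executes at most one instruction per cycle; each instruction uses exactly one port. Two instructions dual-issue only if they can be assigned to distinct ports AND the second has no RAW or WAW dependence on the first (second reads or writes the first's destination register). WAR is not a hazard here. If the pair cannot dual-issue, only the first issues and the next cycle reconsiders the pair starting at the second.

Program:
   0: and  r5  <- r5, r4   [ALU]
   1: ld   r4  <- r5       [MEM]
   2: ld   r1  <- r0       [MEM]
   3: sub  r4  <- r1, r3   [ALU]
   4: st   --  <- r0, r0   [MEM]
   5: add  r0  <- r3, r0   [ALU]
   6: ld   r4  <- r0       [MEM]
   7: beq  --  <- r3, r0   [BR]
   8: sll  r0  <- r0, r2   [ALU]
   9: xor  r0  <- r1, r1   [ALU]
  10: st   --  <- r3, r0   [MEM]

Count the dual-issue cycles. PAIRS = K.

PAIRS = 2

#0 head=0: and i0 RAW r5
#1 head=1: ld i1 no-port MEM/MEM
#2 head=2: ld i2 RAW r1
#3 head=3: sub st i3&i4 2-wide
#4 head=5: add i5 RAW r0
#5 head=6: ld beq i6&i7 2-wide
#6 head=8: sll i8 WAW r0
#7 head=9: xor i9 RAW r0
#8 head=10: st i10 tail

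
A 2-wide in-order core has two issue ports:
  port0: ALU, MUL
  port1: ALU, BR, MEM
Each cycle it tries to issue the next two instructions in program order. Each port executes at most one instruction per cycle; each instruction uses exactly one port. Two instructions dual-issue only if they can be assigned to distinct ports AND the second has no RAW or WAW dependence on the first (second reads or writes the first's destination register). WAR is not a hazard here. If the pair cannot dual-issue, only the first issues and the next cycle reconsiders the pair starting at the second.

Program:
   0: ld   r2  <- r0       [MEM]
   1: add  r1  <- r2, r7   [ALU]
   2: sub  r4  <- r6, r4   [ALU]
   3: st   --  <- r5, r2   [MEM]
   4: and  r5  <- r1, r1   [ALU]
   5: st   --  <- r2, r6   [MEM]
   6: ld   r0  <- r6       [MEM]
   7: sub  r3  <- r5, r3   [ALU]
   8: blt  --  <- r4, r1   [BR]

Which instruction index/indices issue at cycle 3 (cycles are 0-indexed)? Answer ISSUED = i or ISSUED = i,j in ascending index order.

ISSUED = 5

t=0 i0:ld ; RAW r2
t=1 i1,i2:add/sub ; 2-wide
t=2 i3,i4:st/and ; 2-wide
t=3 i5:st ; no-port MEM/MEM
t=4 i6,i7:ld/sub ; 2-wide
t=5 i8:blt ; tail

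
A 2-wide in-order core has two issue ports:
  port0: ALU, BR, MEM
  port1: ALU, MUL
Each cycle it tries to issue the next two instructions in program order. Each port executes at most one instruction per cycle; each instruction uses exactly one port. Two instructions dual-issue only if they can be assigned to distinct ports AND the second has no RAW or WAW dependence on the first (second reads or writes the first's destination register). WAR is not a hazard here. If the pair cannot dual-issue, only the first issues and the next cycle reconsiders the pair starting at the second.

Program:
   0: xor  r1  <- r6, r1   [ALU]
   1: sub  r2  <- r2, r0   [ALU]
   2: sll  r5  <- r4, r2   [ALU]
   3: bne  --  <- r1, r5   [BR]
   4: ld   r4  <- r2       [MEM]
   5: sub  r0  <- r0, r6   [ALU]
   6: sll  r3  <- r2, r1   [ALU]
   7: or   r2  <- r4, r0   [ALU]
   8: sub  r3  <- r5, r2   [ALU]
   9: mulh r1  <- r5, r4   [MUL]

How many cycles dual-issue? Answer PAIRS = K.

PAIRS = 4

t=0 i0&i1:xor+sub ; pair
t=1 i2:sll ; RAW r5
t=2 i3:bne ; no-port BR/MEM
t=3 i4&i5:ld+sub ; pair
t=4 i6&i7:sll+or ; pair
t=5 i8&i9:sub+mulh ; pair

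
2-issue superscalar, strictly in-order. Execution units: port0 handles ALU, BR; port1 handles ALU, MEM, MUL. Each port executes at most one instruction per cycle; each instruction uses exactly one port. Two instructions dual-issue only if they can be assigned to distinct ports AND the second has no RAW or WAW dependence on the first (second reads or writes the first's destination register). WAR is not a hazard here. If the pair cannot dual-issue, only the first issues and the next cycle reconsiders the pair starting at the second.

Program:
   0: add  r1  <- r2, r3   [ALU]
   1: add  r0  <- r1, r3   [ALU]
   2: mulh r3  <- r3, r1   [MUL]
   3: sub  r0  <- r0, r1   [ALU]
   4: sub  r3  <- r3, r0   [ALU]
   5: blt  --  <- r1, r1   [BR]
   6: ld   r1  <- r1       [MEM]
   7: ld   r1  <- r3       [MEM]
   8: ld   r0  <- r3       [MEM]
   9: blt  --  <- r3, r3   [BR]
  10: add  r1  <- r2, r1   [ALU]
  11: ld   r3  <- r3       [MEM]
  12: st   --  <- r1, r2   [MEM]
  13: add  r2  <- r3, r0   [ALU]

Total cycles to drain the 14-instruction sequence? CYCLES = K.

  cy0 -> i0 (add.ALU) RAW r1
  cy1 -> i1+i2 (add.ALU+mulh.MUL) dual
  cy2 -> i3 (sub.ALU) RAW r0
  cy3 -> i4+i5 (sub.ALU+blt.BR) dual
  cy4 -> i6 (ld.MEM) no-port MEM/MEM
  cy5 -> i7 (ld.MEM) no-port MEM/MEM
  cy6 -> i8+i9 (ld.MEM+blt.BR) dual
  cy7 -> i10+i11 (add.ALU+ld.MEM) dual
  cy8 -> i12+i13 (st.MEM+add.ALU) dual

CYCLES = 9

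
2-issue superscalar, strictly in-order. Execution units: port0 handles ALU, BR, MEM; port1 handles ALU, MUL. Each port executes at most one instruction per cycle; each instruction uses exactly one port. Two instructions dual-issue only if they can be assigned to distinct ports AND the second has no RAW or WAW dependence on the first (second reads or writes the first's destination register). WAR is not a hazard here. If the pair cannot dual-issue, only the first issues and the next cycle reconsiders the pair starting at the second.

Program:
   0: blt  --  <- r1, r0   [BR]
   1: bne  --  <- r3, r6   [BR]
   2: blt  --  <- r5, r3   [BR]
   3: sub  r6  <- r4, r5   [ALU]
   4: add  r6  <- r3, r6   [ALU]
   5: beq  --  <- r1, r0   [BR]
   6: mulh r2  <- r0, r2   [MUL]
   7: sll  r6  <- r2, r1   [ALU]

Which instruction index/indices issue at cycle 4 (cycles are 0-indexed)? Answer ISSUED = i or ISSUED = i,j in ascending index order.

ISSUED = 6

0. blt @i0  | no-port BR/BR
1. bne @i1  | no-port BR/BR
2. blt/sub @i2/i3  | dual
3. add/beq @i4/i5  | dual
4. mulh @i6  | RAW r2
5. sll @i7  | tail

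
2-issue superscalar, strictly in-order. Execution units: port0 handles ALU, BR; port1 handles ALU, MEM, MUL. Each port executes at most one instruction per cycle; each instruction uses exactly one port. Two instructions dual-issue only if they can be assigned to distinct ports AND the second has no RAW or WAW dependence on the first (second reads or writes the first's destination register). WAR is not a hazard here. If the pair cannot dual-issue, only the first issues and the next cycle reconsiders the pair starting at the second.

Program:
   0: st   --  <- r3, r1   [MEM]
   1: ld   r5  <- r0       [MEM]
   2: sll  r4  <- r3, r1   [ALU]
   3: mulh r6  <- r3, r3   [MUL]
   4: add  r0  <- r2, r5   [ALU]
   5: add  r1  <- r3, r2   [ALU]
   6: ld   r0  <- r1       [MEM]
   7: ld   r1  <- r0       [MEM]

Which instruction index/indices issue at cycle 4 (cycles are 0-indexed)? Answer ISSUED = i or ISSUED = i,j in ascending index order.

[0] i0  st  -- no-port MEM/MEM
[1] i1,i2  ld/sll  -- pair
[2] i3,i4  mulh/add  -- pair
[3] i5  add  -- RAW r1
[4] i6  ld  -- no-port MEM/MEM
[5] i7  ld  -- tail

ISSUED = 6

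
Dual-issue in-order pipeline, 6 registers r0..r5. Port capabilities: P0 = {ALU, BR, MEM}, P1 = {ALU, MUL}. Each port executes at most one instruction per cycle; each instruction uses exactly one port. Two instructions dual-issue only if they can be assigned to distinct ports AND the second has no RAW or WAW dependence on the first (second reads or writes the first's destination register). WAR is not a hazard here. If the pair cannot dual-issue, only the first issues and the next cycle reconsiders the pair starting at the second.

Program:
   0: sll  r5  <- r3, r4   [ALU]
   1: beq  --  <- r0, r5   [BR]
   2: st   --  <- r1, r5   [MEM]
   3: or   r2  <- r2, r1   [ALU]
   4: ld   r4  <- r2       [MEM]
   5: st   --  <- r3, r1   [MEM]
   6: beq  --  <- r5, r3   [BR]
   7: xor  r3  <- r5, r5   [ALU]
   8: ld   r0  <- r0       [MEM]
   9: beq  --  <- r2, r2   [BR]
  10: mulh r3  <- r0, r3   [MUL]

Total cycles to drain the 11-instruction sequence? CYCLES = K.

c0: i0 sll.ALU  RAW r5
c1: i1 beq.BR  no-port BR/MEM
c2: i2+i3 st.MEM or.ALU  pair
c3: i4 ld.MEM  no-port MEM/MEM
c4: i5 st.MEM  no-port MEM/BR
c5: i6+i7 beq.BR xor.ALU  pair
c6: i8 ld.MEM  no-port MEM/BR
c7: i9+i10 beq.BR mulh.MUL  pair

CYCLES = 8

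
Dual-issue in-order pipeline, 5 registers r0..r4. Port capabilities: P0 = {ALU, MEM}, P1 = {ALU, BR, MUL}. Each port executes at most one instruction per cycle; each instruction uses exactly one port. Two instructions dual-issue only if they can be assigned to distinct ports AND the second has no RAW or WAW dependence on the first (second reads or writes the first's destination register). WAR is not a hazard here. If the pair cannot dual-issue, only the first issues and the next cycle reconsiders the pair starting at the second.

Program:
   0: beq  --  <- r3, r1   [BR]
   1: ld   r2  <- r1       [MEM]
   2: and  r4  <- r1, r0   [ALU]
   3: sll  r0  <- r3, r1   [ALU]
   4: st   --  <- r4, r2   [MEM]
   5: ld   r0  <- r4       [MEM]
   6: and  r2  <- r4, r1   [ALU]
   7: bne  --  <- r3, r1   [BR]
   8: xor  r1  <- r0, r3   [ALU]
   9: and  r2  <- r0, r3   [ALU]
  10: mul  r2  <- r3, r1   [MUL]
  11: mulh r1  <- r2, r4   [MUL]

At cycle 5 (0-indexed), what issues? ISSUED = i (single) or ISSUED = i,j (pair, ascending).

ISSUED = 9

  cy0 -> i0/i1 (beq.BR/ld.MEM) pair
  cy1 -> i2/i3 (and.ALU/sll.ALU) pair
  cy2 -> i4 (st.MEM) no-port MEM/MEM
  cy3 -> i5/i6 (ld.MEM/and.ALU) pair
  cy4 -> i7/i8 (bne.BR/xor.ALU) pair
  cy5 -> i9 (and.ALU) WAW r2
  cy6 -> i10 (mul.MUL) no-port MUL/MUL
  cy7 -> i11 (mulh.MUL) tail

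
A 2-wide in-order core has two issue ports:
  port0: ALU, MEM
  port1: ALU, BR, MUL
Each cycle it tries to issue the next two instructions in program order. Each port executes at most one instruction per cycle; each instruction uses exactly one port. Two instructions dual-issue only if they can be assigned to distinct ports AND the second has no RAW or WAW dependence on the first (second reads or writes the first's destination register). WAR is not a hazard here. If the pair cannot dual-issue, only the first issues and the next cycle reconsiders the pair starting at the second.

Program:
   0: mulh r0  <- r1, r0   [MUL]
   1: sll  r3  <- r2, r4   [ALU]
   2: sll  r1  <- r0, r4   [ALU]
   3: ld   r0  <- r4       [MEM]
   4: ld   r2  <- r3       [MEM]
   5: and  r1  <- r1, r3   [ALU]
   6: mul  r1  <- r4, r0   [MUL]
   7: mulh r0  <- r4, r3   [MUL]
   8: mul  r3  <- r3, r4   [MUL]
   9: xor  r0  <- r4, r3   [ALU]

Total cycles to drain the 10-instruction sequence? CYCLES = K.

CYCLES = 7

#0 head=0: mulh+sll i0/i1 2-wide
#1 head=2: sll+ld i2/i3 2-wide
#2 head=4: ld+and i4/i5 2-wide
#3 head=6: mul i6 no-port MUL/MUL
#4 head=7: mulh i7 no-port MUL/MUL
#5 head=8: mul i8 RAW r3
#6 head=9: xor i9 tail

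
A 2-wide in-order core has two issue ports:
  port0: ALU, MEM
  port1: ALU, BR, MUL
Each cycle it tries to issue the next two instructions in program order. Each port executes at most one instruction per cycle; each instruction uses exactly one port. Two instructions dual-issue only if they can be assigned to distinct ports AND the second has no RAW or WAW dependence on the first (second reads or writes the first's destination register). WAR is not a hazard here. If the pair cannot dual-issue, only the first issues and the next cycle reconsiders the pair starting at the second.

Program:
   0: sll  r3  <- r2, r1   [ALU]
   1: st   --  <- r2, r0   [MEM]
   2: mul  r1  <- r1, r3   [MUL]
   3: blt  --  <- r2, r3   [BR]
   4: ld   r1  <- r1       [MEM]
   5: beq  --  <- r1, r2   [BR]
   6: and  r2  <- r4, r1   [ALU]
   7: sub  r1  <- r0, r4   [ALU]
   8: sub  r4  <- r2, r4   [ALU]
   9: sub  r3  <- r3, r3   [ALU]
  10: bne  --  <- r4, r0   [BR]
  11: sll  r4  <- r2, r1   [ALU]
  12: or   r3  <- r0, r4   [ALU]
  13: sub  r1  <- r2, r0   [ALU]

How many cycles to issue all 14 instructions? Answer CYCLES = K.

CYCLES = 8

c0: i0/i1 sll.ALU/st.MEM  dual
c1: i2 mul.MUL  no-port MUL/BR
c2: i3/i4 blt.BR/ld.MEM  dual
c3: i5/i6 beq.BR/and.ALU  dual
c4: i7/i8 sub.ALU/sub.ALU  dual
c5: i9/i10 sub.ALU/bne.BR  dual
c6: i11 sll.ALU  RAW r4
c7: i12/i13 or.ALU/sub.ALU  dual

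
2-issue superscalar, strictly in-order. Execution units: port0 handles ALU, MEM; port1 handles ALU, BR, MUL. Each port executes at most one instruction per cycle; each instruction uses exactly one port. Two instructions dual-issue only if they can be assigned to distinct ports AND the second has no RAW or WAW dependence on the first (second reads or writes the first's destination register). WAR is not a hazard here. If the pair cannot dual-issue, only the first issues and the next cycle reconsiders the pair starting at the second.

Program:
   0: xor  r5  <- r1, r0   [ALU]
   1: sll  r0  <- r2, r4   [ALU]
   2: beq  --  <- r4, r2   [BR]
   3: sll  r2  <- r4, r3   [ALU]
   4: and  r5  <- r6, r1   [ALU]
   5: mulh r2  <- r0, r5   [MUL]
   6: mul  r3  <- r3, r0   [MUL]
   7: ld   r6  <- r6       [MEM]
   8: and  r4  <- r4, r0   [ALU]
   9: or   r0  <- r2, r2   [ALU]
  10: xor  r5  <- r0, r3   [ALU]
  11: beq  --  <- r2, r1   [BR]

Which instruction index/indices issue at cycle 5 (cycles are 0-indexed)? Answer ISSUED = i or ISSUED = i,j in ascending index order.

t=0 i0/i1:xor;sll ; 2-wide
t=1 i2/i3:beq;sll ; 2-wide
t=2 i4:and ; RAW r5
t=3 i5:mulh ; no-port MUL/MUL
t=4 i6/i7:mul;ld ; 2-wide
t=5 i8/i9:and;or ; 2-wide
t=6 i10/i11:xor;beq ; 2-wide

ISSUED = 8,9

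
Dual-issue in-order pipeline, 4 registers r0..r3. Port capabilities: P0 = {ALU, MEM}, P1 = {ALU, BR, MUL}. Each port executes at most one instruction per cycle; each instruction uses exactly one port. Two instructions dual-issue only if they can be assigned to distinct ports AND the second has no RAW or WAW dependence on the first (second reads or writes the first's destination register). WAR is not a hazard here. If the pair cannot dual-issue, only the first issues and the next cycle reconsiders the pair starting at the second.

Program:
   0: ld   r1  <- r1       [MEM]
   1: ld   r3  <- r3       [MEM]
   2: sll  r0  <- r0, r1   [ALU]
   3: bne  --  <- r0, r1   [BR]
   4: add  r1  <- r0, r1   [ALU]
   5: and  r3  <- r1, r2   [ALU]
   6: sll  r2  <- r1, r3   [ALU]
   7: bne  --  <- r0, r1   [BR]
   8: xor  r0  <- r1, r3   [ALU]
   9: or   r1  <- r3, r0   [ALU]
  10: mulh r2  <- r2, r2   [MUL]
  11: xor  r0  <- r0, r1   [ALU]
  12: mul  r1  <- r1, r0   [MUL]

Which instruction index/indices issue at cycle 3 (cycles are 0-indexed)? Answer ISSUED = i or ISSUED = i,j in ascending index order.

ISSUED = 5

c0: i0 ld.MEM  no-port MEM/MEM
c1: i1/i2 ld.MEM/sll.ALU  dual
c2: i3/i4 bne.BR/add.ALU  dual
c3: i5 and.ALU  RAW r3
c4: i6/i7 sll.ALU/bne.BR  dual
c5: i8 xor.ALU  RAW r0
c6: i9/i10 or.ALU/mulh.MUL  dual
c7: i11 xor.ALU  RAW r0
c8: i12 mul.MUL  tail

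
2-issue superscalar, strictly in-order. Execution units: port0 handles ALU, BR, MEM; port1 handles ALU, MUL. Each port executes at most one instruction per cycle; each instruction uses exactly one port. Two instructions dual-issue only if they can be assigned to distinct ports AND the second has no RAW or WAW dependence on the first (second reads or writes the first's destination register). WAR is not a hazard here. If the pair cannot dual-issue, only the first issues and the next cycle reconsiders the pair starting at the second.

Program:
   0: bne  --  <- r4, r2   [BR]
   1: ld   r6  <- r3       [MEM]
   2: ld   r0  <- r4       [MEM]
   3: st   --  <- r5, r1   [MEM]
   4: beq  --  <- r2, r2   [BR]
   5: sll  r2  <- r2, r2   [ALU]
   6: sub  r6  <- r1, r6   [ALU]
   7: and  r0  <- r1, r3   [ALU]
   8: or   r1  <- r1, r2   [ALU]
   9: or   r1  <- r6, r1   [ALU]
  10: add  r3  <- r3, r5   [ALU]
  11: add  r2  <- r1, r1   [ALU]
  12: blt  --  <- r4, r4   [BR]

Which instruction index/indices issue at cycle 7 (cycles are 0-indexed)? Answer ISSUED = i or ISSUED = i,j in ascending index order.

ISSUED = 9,10

  cy0 -> i0 (bne) no-port BR/MEM
  cy1 -> i1 (ld) no-port MEM/MEM
  cy2 -> i2 (ld) no-port MEM/MEM
  cy3 -> i3 (st) no-port MEM/BR
  cy4 -> i4+i5 (beq/sll) dual
  cy5 -> i6+i7 (sub/and) dual
  cy6 -> i8 (or) RAW+WAW r1
  cy7 -> i9+i10 (or/add) dual
  cy8 -> i11+i12 (add/blt) dual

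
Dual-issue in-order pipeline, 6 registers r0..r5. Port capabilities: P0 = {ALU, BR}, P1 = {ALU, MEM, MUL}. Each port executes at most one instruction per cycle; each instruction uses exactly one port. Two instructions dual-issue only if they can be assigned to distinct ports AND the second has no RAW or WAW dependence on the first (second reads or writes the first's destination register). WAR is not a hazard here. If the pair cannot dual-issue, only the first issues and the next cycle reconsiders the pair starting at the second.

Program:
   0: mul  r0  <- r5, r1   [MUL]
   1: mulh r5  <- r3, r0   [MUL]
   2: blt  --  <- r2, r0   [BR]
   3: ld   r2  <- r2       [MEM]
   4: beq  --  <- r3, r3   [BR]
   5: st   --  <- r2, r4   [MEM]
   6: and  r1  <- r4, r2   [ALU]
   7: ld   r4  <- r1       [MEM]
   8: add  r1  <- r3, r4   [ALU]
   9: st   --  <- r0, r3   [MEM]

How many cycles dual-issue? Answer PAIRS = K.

PAIRS = 4

  cy0 -> i0 (mul) no-port MUL/MUL
  cy1 -> i1&i2 (mulh;blt) pair
  cy2 -> i3&i4 (ld;beq) pair
  cy3 -> i5&i6 (st;and) pair
  cy4 -> i7 (ld) RAW r4
  cy5 -> i8&i9 (add;st) pair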